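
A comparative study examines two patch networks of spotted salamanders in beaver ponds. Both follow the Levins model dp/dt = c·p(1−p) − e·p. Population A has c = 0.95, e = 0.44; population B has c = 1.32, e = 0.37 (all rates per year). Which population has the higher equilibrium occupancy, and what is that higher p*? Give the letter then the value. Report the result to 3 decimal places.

B, 0.720

A: p*_A = 1 − 0.44/0.95 = 0.5368.
B: p*_B = 1 − 0.37/1.32 = 0.7197.
B is higher at 0.7197.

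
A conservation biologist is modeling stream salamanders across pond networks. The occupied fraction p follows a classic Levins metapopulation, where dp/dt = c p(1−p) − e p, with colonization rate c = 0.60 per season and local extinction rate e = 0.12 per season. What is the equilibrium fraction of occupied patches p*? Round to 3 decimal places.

Setting dp/dt = 0 and dividing through by p* gives c·(1−p*) = e.
So p* = 1 − e/c = 1 − 0.12/0.60 = 1 − 0.2000 = 0.8000.

0.800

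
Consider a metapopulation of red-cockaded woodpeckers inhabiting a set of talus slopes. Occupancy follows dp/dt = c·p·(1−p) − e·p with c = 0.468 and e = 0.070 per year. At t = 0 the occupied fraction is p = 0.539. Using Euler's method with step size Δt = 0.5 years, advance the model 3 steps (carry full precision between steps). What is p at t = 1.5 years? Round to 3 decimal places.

Update rule: p ← p + [c·p·(1−p) − e·p]·Δt with Δt = 0.5.
t = 0.5: p = 0.53900 + (+0.03928) = 0.57828
t = 1: p = 0.57828 + (+0.03683) = 0.61511
t = 1.5: p = 0.61511 + (+0.03387) = 0.64898

0.649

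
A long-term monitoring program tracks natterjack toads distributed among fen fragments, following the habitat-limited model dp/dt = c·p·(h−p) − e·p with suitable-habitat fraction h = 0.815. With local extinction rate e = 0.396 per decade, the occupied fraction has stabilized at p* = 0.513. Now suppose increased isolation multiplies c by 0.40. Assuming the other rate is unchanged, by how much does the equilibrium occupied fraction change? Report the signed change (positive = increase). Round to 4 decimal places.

-0.4530

Balance c(h−p*) = e gives c = e/(0.815 − 0.51300) = 0.396/0.30200 = 1.31126.
New p* = 0.815 − e/c = 0.815 − 0.39600/0.52450 = 0.06000.
Δp* = 0.06000 − 0.51300 = -0.45300.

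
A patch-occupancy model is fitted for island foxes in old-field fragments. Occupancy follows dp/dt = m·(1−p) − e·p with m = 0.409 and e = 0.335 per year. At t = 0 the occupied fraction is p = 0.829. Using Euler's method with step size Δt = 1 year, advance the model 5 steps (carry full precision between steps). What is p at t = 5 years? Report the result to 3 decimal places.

Update rule: p ← p + [m·(1−p) − e·p]·Δt with Δt = 1.
step 1: Δp = -0.20778, p = 0.62122
step 2: Δp = -0.05319, p = 0.56803
step 3: Δp = -0.01362, p = 0.55442
step 4: Δp = -0.00349, p = 0.55093
step 5: Δp = -0.00089, p = 0.55004

0.550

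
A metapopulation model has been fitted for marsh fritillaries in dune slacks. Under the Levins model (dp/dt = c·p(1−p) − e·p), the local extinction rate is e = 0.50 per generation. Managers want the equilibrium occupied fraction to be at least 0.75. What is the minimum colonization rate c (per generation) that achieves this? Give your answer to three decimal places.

2.000

p* = 1 − e/c ≥ 0.75 requires e/c ≤ 0.2500, i.e. c ≥ e/0.2500.
c_min = 0.50/0.2500 = 2.0000.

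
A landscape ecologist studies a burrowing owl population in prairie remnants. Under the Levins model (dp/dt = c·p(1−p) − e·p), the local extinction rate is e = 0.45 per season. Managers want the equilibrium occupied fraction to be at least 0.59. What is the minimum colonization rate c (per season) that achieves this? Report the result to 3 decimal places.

p* = 1 − e/c ≥ 0.59 requires e/c ≤ 0.4100, i.e. c ≥ e/0.4100.
c_min = 0.45/0.4100 = 1.0976.

1.098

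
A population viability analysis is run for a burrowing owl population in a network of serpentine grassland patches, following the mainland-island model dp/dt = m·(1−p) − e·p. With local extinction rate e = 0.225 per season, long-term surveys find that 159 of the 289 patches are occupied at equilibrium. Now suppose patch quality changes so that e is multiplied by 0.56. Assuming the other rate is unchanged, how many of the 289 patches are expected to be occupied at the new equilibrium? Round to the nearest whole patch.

Observed p* = 159/289 = 0.55017.
Balance m(1−p*) = e·p* gives m = e·p*/(1−p*) = 0.225×0.55017/0.44983 = 0.27519.
New p* = m/(m+e) = 0.27519/(0.27519+0.12600) = 0.68593.
Expected occupied = 289 × 0.68593 = 198.23 ≈ 198.

198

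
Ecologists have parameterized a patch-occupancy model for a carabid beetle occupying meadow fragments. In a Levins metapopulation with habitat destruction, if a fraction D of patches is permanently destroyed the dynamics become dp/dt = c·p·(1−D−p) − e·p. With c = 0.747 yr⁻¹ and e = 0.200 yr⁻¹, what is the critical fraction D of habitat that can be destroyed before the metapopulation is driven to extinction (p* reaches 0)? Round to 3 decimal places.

The nontrivial equilibrium is p* = (1−D) − e/c; extinction occurs when this hits zero.
So D_crit = 1 − e/c = 1 − 0.200/0.747 = 1 − 0.2677 = 0.7323.
Note this equals the original equilibrium occupancy — the Levins extinction-debt result.

0.732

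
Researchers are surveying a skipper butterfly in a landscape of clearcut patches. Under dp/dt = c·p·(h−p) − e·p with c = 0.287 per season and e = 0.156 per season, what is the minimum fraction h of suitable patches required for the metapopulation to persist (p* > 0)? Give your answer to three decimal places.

0.544

p* = h − e/c is positive only when h > e/c.
h_min = e/c = 0.156/0.287 = 0.5436.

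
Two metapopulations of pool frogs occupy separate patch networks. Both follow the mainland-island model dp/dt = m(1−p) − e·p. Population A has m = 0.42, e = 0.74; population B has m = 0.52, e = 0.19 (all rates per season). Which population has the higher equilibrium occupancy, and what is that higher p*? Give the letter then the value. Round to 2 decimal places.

A: p*_A = m/(m+e) = 0.42/1.1600 = 0.3621.
B: p*_B = 0.52/0.7100 = 0.7324.
B is higher at 0.7324.

B, 0.73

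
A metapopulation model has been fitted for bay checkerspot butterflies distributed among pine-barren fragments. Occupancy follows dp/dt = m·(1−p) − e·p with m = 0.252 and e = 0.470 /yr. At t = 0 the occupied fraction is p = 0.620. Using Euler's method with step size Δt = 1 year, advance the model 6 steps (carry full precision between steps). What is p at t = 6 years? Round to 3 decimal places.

Update rule: p ← p + [m·(1−p) − e·p]·Δt with Δt = 1.
step 1: Δp = -0.19564, p = 0.42436
step 2: Δp = -0.05439, p = 0.36997
step 3: Δp = -0.01512, p = 0.35485
step 4: Δp = -0.00420, p = 0.35065
step 5: Δp = -0.00117, p = 0.34948
step 6: Δp = -0.00032, p = 0.34916

0.349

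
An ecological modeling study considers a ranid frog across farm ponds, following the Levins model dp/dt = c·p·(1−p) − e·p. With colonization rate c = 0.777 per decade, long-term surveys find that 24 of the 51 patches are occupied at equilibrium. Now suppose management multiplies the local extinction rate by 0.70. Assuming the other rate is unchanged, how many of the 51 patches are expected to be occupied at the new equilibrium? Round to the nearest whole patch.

Observed p* = 24/51 = 0.47059.
Balance c(1−p*) = e gives e = 0.777×(1 − 0.47059) = 0.41135.
New p* = 1 − e/c = 1 − 0.28794/0.77700 = 0.62942.
Expected occupied = 51 × 0.62942 = 32.10 ≈ 32.

32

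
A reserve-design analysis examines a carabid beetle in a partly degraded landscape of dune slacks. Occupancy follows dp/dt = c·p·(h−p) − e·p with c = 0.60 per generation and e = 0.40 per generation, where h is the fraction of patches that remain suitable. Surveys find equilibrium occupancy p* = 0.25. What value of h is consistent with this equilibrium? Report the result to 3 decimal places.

At equilibrium c(h−p*) = e, so h = p* + e/c.
h = 0.25 + 0.40/0.60 = 0.25 + 0.6667 = 0.9167.

0.917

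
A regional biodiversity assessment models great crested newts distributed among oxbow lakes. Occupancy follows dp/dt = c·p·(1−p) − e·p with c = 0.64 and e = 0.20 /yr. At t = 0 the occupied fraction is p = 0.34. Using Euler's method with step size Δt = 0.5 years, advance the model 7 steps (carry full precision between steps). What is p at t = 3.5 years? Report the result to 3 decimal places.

Update rule: p ← p + [c·p·(1−p) − e·p]·Δt with Δt = 0.5.
p: 0.34000 → 0.37781  (Δp = +0.03781)
p: 0.37781 → 0.41525  (Δp = +0.03744)
p: 0.41525 → 0.45143  (Δp = +0.03618)
p: 0.45143 → 0.48553  (Δp = +0.03410)
p: 0.48553 → 0.51691  (Δp = +0.03138)
p: 0.51691 → 0.54513  (Δp = +0.02822)
p: 0.54513 → 0.56996  (Δp = +0.02484)

0.570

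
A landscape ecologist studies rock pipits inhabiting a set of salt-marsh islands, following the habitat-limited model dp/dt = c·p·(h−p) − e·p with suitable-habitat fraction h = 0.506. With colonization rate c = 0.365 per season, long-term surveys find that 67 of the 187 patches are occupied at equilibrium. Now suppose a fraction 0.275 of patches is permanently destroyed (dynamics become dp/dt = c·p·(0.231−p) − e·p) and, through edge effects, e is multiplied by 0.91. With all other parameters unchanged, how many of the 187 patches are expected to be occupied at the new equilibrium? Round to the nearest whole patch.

18

Observed p* = 67/187 = 0.35829.
Balance c(h−p*) = e gives e = 0.365×(0.506 − 0.35829) = 0.05391.
New p* = 0.231 − e/c = 0.231 − 0.04906/0.36500 = 0.09659.
Expected occupied = 187 × 0.09659 = 18.06 ≈ 18.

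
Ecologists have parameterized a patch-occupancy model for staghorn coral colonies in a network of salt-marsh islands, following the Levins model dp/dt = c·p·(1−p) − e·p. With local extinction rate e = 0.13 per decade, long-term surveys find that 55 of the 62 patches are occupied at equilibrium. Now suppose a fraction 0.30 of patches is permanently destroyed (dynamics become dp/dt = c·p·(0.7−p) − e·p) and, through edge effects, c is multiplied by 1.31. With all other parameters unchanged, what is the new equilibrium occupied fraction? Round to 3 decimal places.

Observed p* = 55/62 = 0.88710.
Balance c(1−p*) = e gives c = e/(1 − 0.88710) = 0.13/0.11290 = 1.15146.
New p* = 0.7 − e/c = 0.7 − 0.13000/1.50841 = 0.61382.

0.614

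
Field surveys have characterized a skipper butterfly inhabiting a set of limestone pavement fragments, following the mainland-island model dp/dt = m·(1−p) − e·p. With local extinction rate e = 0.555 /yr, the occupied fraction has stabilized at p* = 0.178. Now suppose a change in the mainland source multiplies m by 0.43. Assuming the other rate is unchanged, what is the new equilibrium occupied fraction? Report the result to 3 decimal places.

0.085

Balance m(1−p*) = e·p* gives m = e·p*/(1−p*) = 0.555×0.17800/0.82200 = 0.12018.
New p* = m/(m+e) = 0.05168/(0.05168+0.55500) = 0.08518.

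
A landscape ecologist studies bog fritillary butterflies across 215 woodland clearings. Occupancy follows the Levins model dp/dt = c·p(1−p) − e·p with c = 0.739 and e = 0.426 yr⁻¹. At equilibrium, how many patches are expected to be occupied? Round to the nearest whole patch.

91

p* = 1 − e/c = 1 − 0.426/0.739 = 0.4235.
Expected occupied patches = N × p* = 215 × 0.4235 = 91.06 ≈ 91.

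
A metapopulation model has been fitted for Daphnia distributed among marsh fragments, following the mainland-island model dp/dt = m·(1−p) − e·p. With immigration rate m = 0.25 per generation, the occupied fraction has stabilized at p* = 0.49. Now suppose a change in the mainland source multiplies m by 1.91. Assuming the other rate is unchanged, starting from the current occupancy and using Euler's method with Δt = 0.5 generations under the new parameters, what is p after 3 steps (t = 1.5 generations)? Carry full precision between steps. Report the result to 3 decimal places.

Balance m(1−p*) = e·p* gives e = m(1−p*)/p* = 0.25×0.51000/0.49000 = 0.26020.
Starting from p₀ = 0.49000; update p ← p + (dp/dt)·Δt with the new parameters.
step 1: Δp = +0.05801, p = 0.54801
step 2: Δp = +0.03661, p = 0.58463
step 3: Δp = +0.02311, p = 0.60774

0.608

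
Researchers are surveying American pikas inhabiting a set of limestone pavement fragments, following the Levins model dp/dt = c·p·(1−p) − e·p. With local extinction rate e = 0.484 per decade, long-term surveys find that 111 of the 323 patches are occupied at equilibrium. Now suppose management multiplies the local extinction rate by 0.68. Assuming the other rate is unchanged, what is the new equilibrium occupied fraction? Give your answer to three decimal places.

Observed p* = 111/323 = 0.34365.
Balance c(1−p*) = e gives c = e/(1 − 0.34365) = 0.484/0.65635 = 0.73741.
New p* = 1 − e/c = 1 − 0.32912/0.73741 = 0.55368.

0.554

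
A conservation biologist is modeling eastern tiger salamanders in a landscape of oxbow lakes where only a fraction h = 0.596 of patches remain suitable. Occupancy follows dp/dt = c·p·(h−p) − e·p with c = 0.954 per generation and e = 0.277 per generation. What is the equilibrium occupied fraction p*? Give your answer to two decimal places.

Setting dp/dt = 0 and dividing by p* gives c·(h−p*) = e.
So p* = h − e/c = 0.596 − 0.277/0.954 = 0.596 − 0.2904 = 0.3056.

0.31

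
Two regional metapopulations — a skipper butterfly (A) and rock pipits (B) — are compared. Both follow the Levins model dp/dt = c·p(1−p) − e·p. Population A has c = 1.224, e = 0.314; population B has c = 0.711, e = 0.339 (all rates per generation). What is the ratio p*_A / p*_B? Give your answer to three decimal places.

1.421

A: p*_A = 1 − 0.314/1.224 = 0.7435.
B: p*_B = 1 − 0.339/0.711 = 0.5232.
p*_A / p*_B = 0.7435/0.5232 = 1.4210.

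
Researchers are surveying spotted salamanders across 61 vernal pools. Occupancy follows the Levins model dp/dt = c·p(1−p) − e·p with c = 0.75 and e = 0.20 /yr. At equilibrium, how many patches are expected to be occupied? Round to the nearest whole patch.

p* = 1 − e/c = 1 − 0.20/0.75 = 0.7333.
Expected occupied patches = N × p* = 61 × 0.7333 = 44.73 ≈ 45.

45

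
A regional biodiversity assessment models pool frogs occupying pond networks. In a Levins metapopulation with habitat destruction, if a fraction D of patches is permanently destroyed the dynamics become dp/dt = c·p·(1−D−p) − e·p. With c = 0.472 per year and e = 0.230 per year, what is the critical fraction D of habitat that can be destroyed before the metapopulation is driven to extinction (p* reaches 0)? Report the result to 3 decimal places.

The nontrivial equilibrium is p* = (1−D) − e/c; extinction occurs when this hits zero.
So D_crit = 1 − e/c = 1 − 0.230/0.472 = 1 − 0.4873 = 0.5127.
This equals the undisturbed p*, a classic result of Lande's extension.

0.513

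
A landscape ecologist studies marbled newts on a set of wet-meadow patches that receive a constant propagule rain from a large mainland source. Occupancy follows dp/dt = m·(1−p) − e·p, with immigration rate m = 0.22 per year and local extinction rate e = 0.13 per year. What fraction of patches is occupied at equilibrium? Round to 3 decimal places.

Setting dp/dt = 0: m − m·p* = e·p*, so m = (m+e)·p*.
p* = m/(m+e) = 0.22/(0.22+0.13) = 0.22/0.3500 = 0.6286.

0.629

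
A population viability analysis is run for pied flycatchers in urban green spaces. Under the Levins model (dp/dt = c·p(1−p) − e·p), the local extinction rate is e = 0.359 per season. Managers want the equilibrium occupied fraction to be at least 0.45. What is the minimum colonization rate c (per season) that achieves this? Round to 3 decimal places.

0.653

p* = 1 − e/c ≥ 0.45 requires e/c ≤ 0.5500, i.e. c ≥ e/0.5500.
c_min = 0.359/0.5500 = 0.6527.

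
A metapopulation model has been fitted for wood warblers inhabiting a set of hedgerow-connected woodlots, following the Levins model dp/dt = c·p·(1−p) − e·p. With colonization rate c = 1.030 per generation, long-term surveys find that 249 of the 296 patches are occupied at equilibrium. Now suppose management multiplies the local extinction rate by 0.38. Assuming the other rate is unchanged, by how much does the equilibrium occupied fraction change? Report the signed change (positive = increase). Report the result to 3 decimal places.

0.098

Observed p* = 249/296 = 0.84122.
Balance c(1−p*) = e gives e = 1.030×(1 − 0.84122) = 0.16354.
New p* = 1 − e/c = 1 − 0.06215/1.03000 = 0.93966.
Δp* = 0.93966 − 0.84122 = +0.09844.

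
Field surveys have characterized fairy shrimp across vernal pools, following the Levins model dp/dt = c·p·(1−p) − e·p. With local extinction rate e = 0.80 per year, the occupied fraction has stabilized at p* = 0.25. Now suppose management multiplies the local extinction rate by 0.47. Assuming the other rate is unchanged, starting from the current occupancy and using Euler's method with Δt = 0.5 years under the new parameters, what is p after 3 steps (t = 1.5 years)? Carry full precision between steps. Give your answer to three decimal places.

0.414

Balance c(1−p*) = e gives c = e/(1 − 0.25000) = 0.80/0.75000 = 1.06667.
Starting from p₀ = 0.25000; update p ← p + (dp/dt)·Δt with the new parameters.
t = 0.5: p = 0.25000 + (+0.05300) = 0.30300
t = 1: p = 0.30300 + (+0.05567) = 0.35867
t = 1.5: p = 0.35867 + (+0.05525) = 0.41392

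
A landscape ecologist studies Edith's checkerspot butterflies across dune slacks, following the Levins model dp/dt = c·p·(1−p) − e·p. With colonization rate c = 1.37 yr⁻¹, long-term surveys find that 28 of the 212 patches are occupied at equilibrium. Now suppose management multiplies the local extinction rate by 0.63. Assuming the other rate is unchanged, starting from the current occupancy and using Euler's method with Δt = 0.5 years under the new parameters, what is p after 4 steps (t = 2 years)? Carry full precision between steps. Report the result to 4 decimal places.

Observed p* = 28/212 = 0.13208.
Balance c(1−p*) = e gives e = 1.37×(1 − 0.13208) = 1.18906.
Starting from p₀ = 0.13208; update p ← p + (dp/dt)·Δt with the new parameters.
step 1: Δp = +0.02905, p = 0.16113
step 2: Δp = +0.03224, p = 0.19337
step 3: Δp = +0.03442, p = 0.22778
step 4: Δp = +0.03517, p = 0.26296

0.2630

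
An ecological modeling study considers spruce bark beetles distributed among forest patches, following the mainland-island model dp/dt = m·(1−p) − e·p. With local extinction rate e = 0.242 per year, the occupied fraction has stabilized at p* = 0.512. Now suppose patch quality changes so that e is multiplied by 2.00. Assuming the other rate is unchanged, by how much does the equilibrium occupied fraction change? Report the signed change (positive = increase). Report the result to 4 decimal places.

Balance m(1−p*) = e·p* gives m = e·p*/(1−p*) = 0.242×0.51200/0.48800 = 0.25390.
New p* = m/(m+e) = 0.25390/(0.25390+0.48400) = 0.34408.
Δp* = 0.34408 − 0.51200 = -0.16792.

-0.1679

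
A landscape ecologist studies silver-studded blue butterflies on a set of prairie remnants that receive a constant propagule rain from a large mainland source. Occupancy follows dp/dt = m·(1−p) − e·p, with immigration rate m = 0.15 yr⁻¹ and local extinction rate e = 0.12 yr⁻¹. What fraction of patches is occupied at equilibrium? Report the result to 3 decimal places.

0.556

At equilibrium the propagule rain into empty patches balances local extinction: m(1−p*) = e·p*.
p* = m/(m+e) = 0.15/(0.15+0.12) = 0.15/0.2700 = 0.5556.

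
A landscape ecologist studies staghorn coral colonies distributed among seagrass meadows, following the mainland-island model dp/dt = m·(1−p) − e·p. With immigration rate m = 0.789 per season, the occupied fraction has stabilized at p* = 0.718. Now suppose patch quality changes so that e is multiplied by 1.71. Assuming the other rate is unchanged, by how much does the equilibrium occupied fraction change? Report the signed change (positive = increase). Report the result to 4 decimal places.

-0.1198

Balance m(1−p*) = e·p* gives e = m(1−p*)/p* = 0.789×0.28200/0.71800 = 0.30989.
New p* = m/(m+e) = 0.78900/(0.78900+0.52991) = 0.59822.
Δp* = 0.59822 − 0.71800 = -0.11978.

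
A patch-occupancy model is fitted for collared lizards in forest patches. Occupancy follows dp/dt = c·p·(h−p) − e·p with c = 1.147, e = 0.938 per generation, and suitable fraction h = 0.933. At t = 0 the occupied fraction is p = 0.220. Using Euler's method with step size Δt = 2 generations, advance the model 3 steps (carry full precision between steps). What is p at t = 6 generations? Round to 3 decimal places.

Update rule: p ← p + [c·p·(h−p) − e·p]·Δt with Δt = 2.
step 1: Δp = -0.05288, p = 0.16712
step 2: Δp = -0.01990, p = 0.14722
step 3: Δp = -0.01081, p = 0.13641

0.136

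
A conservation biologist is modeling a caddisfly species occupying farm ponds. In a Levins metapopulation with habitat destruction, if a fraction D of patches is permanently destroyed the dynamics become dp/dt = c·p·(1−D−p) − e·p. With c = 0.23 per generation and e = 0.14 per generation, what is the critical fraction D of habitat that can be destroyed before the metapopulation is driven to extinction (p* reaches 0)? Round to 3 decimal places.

The nontrivial equilibrium is p* = (1−D) − e/c; extinction occurs when this hits zero.
So D_crit = 1 − e/c = 1 − 0.14/0.23 = 1 − 0.6087 = 0.3913.
This equals the undisturbed p*, a classic result of Lande's extension.

0.391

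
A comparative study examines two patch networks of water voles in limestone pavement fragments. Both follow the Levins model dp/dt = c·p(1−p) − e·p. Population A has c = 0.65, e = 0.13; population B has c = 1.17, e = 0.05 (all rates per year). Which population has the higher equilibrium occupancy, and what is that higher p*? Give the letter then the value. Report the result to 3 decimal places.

B, 0.957

A: p*_A = 1 − 0.13/0.65 = 0.8000.
B: p*_B = 1 − 0.05/1.17 = 0.9573.
B is higher at 0.9573.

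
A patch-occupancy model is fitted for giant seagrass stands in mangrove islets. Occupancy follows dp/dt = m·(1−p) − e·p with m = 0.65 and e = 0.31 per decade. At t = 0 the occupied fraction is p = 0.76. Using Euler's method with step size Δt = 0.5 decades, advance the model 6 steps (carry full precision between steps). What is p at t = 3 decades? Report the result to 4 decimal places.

Update rule: p ← p + [m·(1−p) − e·p]·Δt with Δt = 0.5.
p: 0.76000 → 0.72020  (Δp = -0.03980)
p: 0.72020 → 0.69950  (Δp = -0.02070)
p: 0.69950 → 0.68874  (Δp = -0.01076)
p: 0.68874 → 0.68315  (Δp = -0.00560)
p: 0.68315 → 0.68024  (Δp = -0.00291)
p: 0.68024 → 0.67872  (Δp = -0.00151)

0.6787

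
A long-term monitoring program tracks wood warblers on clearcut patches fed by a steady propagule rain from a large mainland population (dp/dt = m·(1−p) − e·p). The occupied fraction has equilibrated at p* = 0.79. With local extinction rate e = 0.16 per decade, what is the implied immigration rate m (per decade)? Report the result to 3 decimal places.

0.602

At equilibrium m(1−p*) = e·p*, so m = e·p*/(1−p*).
m = 0.16 × 0.79 / 0.2100 = 0.1264/0.2100 = 0.6019.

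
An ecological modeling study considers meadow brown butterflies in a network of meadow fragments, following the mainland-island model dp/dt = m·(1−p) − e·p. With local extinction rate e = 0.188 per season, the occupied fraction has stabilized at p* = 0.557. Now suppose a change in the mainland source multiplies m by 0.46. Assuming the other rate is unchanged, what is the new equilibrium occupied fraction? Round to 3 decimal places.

0.366

Balance m(1−p*) = e·p* gives m = e·p*/(1−p*) = 0.188×0.55700/0.44300 = 0.23638.
New p* = m/(m+e) = 0.10873/(0.10873+0.18800) = 0.36643.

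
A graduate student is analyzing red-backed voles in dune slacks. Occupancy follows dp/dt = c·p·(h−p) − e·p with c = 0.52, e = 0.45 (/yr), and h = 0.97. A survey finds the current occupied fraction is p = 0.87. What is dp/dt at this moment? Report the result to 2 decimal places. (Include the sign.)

Colonization term: c·p·(h−p) = 0.52×0.87×0.1000 = 0.04524.
Extinction term: e·p = 0.39150.
dp/dt = 0.04524 − 0.39150 = -0.34626.

-0.35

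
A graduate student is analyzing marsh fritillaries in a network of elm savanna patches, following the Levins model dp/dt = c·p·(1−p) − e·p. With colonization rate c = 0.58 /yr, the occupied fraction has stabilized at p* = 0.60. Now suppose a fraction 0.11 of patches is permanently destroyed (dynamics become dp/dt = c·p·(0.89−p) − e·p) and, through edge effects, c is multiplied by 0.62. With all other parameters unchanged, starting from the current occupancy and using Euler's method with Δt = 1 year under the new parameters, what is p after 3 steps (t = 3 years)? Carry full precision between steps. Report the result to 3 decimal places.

0.433

Balance c(1−p*) = e gives e = 0.58×(1 − 0.60000) = 0.23200.
Starting from p₀ = 0.60000; update p ← p + (dp/dt)·Δt with the new parameters.
  1  |  dp/dt·Δt = -0.076630  |  p_1 = 0.523370
  2  |  dp/dt·Δt = -0.052421  |  p_2 = 0.470950
  3  |  dp/dt·Δt = -0.038293  |  p_3 = 0.432657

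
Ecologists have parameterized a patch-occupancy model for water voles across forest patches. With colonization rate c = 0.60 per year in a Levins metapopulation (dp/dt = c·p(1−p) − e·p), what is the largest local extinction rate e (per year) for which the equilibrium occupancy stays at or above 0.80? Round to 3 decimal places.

1 − e/c ≥ 0.80 ⇒ e ≤ c(1 − 0.80) = 0.60 × 0.2000.
e_max = 0.1200.

0.120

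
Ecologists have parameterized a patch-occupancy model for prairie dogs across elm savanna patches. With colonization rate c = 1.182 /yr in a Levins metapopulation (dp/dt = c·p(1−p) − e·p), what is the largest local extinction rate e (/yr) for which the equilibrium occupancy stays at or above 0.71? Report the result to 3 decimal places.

0.343

1 − e/c ≥ 0.71 ⇒ e ≤ c(1 − 0.71) = 1.182 × 0.2900.
e_max = 0.3428.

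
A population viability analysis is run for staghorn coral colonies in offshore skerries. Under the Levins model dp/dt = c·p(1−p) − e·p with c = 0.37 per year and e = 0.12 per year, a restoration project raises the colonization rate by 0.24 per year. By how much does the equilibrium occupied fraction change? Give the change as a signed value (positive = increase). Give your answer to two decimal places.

0.13

Before: p* = 1 − 0.12/0.37 = 0.6757.
After the change, c = 0.61, e = 0.12, so p* = 1 − 0.12/0.61 = 0.8033.
Δp* = 0.8033 − 0.6757 = +0.1276.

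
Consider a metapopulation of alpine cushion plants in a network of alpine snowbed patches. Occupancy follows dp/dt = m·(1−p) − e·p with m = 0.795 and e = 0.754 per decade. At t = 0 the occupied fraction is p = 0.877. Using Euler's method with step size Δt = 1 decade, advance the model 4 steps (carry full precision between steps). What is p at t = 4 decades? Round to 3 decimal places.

Update rule: p ← p + [m·(1−p) − e·p]·Δt with Δt = 1.
step 1: Δp = -0.56347, p = 0.31353
step 2: Δp = +0.30935, p = 0.62287
step 3: Δp = -0.16983, p = 0.45304
step 4: Δp = +0.09324, p = 0.54628

0.546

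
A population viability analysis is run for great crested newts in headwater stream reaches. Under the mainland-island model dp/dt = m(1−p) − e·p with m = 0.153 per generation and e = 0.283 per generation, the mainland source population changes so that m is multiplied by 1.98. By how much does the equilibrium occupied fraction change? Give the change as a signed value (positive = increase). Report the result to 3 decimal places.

Before: p* = 0.153/(0.153+0.283) = 0.3509.
After: m = 0.30294, e = 0.283; p* = 0.30294/0.5859 = 0.5170.
Δp* = 0.5170 − 0.3509 = +0.1661.

0.166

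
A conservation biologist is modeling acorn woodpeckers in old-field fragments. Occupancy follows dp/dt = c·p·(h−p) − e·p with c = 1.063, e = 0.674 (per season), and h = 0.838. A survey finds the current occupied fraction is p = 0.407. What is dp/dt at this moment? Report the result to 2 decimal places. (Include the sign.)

Colonization term: c·p·(h−p) = 1.063×0.407×0.4310 = 0.18647.
Extinction term: e·p = 0.27432.
dp/dt = 0.18647 − 0.27432 = -0.08785.

-0.09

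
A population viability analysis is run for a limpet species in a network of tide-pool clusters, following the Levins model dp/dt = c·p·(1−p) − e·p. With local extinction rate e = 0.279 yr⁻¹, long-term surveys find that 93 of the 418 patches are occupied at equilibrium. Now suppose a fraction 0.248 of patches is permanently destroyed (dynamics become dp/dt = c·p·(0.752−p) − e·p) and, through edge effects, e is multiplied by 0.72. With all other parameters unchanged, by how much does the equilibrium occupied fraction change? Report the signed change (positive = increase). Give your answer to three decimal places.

-0.030

Observed p* = 93/418 = 0.22249.
Balance c(1−p*) = e gives c = e/(1 − 0.22249) = 0.279/0.77751 = 0.35884.
New p* = 0.752 − e/c = 0.752 − 0.20088/0.35884 = 0.19220.
Δp* = 0.19220 − 0.22249 = -0.03029.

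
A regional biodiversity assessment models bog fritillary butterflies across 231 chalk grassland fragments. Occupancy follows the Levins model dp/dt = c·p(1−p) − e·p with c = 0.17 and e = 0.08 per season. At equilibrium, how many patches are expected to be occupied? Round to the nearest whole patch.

p* = 1 − e/c = 1 − 0.08/0.17 = 0.5294.
Expected occupied patches = N × p* = 231 × 0.5294 = 122.29 ≈ 122.

122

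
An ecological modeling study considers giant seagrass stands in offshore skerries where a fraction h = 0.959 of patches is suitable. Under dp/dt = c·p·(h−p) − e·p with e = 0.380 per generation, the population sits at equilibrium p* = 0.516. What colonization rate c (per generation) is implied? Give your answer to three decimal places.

At equilibrium c(h−p*) = e, so c = e/(h−p*).
c = 0.380/(0.959 − 0.516) = 0.380/0.4430 = 0.8578.

0.858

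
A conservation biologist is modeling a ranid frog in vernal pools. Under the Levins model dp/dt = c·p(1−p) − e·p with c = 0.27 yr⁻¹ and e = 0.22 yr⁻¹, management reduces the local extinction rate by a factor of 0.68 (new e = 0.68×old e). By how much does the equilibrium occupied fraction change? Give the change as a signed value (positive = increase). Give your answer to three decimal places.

0.261

Before: p* = 1 − 0.22/0.27 = 0.1852.
After the change, c = 0.27, e = 0.1496, so p* = 1 − 0.1496/0.27 = 0.4459.
Δp* = 0.4459 − 0.1852 = +0.2607.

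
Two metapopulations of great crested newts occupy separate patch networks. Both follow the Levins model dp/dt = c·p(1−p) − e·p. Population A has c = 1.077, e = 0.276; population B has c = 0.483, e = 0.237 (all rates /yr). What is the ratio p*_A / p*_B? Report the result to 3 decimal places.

1.460

A: p*_A = 1 − 0.276/1.077 = 0.7437.
B: p*_B = 1 − 0.237/0.483 = 0.5093.
p*_A / p*_B = 0.7437/0.5093 = 1.4603.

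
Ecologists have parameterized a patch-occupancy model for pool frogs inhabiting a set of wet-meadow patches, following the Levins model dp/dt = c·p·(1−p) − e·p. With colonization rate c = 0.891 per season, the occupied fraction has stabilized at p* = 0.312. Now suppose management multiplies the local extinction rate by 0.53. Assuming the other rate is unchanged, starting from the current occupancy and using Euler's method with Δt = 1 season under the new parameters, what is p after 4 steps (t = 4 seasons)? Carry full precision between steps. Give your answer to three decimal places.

0.592

Balance c(1−p*) = e gives e = 0.891×(1 − 0.31200) = 0.61301.
Starting from p₀ = 0.31200; update p ← p + (dp/dt)·Δt with the new parameters.
p: 0.31200 → 0.40189  (Δp = +0.08989)
p: 0.40189 → 0.48549  (Δp = +0.08360)
p: 0.48549 → 0.55032  (Δp = +0.06483)
p: 0.55032 → 0.59202  (Δp = +0.04170)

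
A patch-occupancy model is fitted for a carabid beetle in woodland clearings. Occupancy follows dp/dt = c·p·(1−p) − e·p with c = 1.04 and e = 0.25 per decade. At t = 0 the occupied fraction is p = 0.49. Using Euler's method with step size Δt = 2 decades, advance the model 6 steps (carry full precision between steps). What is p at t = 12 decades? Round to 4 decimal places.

0.7593

Update rule: p ← p + [c·p·(1−p) − e·p]·Δt with Δt = 2.
t = 2: p = 0.49000 + (+0.27479) = 0.76479
t = 4: p = 0.76479 + (-0.00823) = 0.75656
t = 6: p = 0.75656 + (+0.00481) = 0.76137
t = 8: p = 0.76137 + (-0.00278) = 0.75859
t = 10: p = 0.75859 + (+0.00162) = 0.76021
t = 12: p = 0.76021 + (-0.00094) = 0.75927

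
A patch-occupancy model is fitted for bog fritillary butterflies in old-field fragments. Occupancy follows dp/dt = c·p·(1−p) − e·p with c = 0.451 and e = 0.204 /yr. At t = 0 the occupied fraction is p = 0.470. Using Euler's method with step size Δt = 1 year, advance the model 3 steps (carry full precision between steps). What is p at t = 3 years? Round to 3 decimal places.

0.511

Update rule: p ← p + [c·p·(1−p) − e·p]·Δt with Δt = 1.
step 1: Δp = +0.01646, p = 0.48646
step 2: Δp = +0.01343, p = 0.49989
step 3: Δp = +0.01077, p = 0.51066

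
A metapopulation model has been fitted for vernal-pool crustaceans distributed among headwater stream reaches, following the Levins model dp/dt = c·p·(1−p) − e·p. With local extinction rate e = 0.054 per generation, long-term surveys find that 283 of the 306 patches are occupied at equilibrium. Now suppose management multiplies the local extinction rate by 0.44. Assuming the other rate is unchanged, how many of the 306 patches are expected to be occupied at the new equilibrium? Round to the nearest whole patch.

296

Observed p* = 283/306 = 0.92484.
Balance c(1−p*) = e gives c = e/(1 − 0.92484) = 0.054/0.07516 = 0.71847.
New p* = 1 − e/c = 1 − 0.02376/0.71847 = 0.96693.
Expected occupied = 306 × 0.96693 = 295.88 ≈ 296.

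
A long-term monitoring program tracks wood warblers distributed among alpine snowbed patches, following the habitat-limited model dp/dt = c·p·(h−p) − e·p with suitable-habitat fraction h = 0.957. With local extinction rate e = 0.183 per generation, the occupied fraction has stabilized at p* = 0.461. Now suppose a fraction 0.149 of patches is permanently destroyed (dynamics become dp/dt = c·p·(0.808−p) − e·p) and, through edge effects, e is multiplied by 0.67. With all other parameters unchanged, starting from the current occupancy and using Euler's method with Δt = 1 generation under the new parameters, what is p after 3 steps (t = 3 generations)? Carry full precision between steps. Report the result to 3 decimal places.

Balance c(h−p*) = e gives c = e/(0.957 − 0.46100) = 0.183/0.49600 = 0.36895.
Starting from p₀ = 0.46100; update p ← p + (dp/dt)·Δt with the new parameters.
step 1: Δp = +0.00250, p = 0.46350
step 2: Δp = +0.00208, p = 0.46558
step 3: Δp = +0.00173, p = 0.46732

0.467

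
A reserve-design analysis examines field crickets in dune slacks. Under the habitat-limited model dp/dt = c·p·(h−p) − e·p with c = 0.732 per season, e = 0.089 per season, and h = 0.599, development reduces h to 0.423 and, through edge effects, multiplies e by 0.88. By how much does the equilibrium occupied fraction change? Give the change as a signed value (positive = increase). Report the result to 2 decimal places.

-0.16

Before: p* = h − e/c = 0.599 − 0.089/0.732 = 0.599 − 0.1216 = 0.4774.
After: c = 0.732, e = 0.07832, h = 0.423; p* = 0.423 − 0.07832/0.732 = 0.3160.
Δp* = 0.3160 − 0.4774 = -0.1614.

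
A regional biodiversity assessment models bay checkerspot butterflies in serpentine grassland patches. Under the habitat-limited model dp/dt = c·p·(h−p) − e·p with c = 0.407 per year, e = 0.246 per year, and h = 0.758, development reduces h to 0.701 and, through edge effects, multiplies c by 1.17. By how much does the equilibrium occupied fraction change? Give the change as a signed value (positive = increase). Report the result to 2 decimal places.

0.03

Before: p* = h − e/c = 0.758 − 0.246/0.407 = 0.758 − 0.6044 = 0.1536.
After: c = 0.47619, e = 0.246, h = 0.701; p* = 0.701 − 0.246/0.47619 = 0.1844.
Δp* = 0.1844 − 0.1536 = +0.0308.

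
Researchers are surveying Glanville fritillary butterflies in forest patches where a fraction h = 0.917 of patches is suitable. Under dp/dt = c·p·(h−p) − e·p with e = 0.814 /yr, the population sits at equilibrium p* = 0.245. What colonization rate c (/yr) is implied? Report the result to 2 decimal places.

1.21

At equilibrium c(h−p*) = e, so c = e/(h−p*).
c = 0.814/(0.917 − 0.245) = 0.814/0.6720 = 1.2113.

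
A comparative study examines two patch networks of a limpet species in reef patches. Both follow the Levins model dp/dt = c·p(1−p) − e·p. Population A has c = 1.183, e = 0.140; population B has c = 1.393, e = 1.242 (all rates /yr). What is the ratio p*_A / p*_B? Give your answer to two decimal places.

A: p*_A = 1 − 0.140/1.183 = 0.8817.
B: p*_B = 1 − 1.242/1.393 = 0.1084.
p*_A / p*_B = 0.8817/0.1084 = 8.1334.

8.13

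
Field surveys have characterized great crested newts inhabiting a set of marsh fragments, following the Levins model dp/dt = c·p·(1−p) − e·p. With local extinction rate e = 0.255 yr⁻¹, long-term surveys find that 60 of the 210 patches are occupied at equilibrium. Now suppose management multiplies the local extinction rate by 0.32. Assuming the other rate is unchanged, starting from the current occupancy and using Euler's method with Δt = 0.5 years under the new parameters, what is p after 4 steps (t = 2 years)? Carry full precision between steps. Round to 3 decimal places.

0.389

Observed p* = 60/210 = 0.28571.
Balance c(1−p*) = e gives c = e/(1 − 0.28571) = 0.255/0.71429 = 0.35700.
Starting from p₀ = 0.28571; update p ← p + (dp/dt)·Δt with the new parameters.
step 1: Δp = +0.02477, p = 0.31049
step 2: Δp = +0.02555, p = 0.33603
step 3: Δp = +0.02612, p = 0.36215
step 4: Δp = +0.02646, p = 0.38861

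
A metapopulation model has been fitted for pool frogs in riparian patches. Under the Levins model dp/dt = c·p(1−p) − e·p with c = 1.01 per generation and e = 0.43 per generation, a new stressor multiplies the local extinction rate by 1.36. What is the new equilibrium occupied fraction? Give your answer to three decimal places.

Before: p* = 1 − 0.43/1.01 = 0.5743.
After the change, c = 1.01, e = 0.5848, so p* = 1 − 0.5848/1.01 = 0.4210.

0.421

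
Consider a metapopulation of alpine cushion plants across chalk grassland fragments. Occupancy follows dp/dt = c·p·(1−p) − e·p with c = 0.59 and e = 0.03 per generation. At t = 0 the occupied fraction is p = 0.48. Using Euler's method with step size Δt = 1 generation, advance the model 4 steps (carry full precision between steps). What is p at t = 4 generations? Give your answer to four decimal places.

0.8869

Update rule: p ← p + [c·p·(1−p) − e·p]·Δt with Δt = 1.
  1  |  dp/dt·Δt = +0.132864  |  p_1 = 0.612864
  2  |  dp/dt·Δt = +0.121598  |  p_2 = 0.734462
  3  |  dp/dt·Δt = +0.093032  |  p_3 = 0.827495
  4  |  dp/dt·Δt = +0.059396  |  p_4 = 0.886891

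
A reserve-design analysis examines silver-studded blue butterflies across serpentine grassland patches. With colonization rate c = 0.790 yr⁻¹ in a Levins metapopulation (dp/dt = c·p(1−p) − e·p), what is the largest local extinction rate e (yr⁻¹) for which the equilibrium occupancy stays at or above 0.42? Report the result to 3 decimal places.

1 − e/c ≥ 0.42 ⇒ e ≤ c(1 − 0.42) = 0.790 × 0.5800.
e_max = 0.4582.

0.458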